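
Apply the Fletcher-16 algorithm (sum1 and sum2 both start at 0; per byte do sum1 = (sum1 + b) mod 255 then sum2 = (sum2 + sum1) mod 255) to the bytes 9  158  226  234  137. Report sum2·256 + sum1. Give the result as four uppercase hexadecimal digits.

Running sums (mod 255):
  after byte 0 (9): sum1=9, sum2=9
  after byte 1 (158): sum1=167, sum2=176
  after byte 2 (226): sum1=138, sum2=59
  after byte 3 (234): sum1=117, sum2=176
  after byte 4 (137): sum1=254, sum2=175
Checksum = sum2·256 + sum1 = 175·256 + 254 = 45054 = 0xAFFE.

AFFE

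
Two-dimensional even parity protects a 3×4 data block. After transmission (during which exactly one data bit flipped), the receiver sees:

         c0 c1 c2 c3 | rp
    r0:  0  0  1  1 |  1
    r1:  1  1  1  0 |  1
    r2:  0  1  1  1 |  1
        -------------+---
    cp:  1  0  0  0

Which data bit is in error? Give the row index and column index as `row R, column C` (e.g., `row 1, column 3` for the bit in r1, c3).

row 0, column 2

Recompute each row's even parity and compare to rp:
  r0: data parity 0, sent rp 1 → mismatch
  r1: data parity 1, sent rp 1 → ok
  r2: data parity 1, sent rp 1 → ok
Recompute each column's even parity and compare to cp:
  c0: data parity 1, sent cp 1 → ok
  c1: data parity 0, sent cp 0 → ok
  c2: data parity 1, sent cp 0 → mismatch
  c3: data parity 0, sent cp 0 → ok
Exactly one row (r0) and one column (c2) fail → the flipped bit is at their intersection.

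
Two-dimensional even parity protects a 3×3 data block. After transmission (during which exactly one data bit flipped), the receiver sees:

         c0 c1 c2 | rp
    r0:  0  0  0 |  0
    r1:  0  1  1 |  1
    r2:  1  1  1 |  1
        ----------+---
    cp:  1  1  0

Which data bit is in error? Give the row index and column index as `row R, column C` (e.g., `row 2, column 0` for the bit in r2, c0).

Recompute each row's even parity and compare to rp:
  r0: data parity 0, sent rp 0 → ok
  r1: data parity 0, sent rp 1 → mismatch
  r2: data parity 1, sent rp 1 → ok
Recompute each column's even parity and compare to cp:
  c0: data parity 1, sent cp 1 → ok
  c1: data parity 0, sent cp 1 → mismatch
  c2: data parity 0, sent cp 0 → ok
Exactly one row (r1) and one column (c1) fail → the flipped bit is at their intersection.

row 1, column 1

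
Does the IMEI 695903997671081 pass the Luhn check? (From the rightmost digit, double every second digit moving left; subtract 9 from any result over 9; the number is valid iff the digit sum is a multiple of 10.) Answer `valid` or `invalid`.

From the right, keep odd positions and double even positions (subtract 9 from any doubled value over 9):
  doubled (positions 2,4,...): 7 2 3 9 6 9 9 → sum 45
  kept (positions 1,3,...): 1 0 7 7 9 0 5 6 → sum 35
Total = 80.
80 mod 10 = 0, so the number is valid.

valid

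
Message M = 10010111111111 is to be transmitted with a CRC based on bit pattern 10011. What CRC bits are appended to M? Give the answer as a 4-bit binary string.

0110

Append 4 zeros: 100101111111110000. Divide by 10011 (XOR where the leading bit is 1):
  pos 0: 10010 XOR 10011 = 00001
  pos 4: 11111 XOR 10011 = 01100
  pos 5: 11001 XOR 10011 = 01010
  pos 6: 10101 XOR 10011 = 00110
  pos 8: 11011 XOR 10011 = 01000
  pos 9: 10001 XOR 10011 = 00010
  pos 12: 10000 XOR 10011 = 00011
Remainder (last 4 bits) = 0110. This is the CRC / FCS.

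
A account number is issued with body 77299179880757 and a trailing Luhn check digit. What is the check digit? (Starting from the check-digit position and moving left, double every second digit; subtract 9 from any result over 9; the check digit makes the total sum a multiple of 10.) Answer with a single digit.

Partial digits right→left: 7 5 7 0 8 8 9 7 1 9 9 2 7 7
Double every second digit counting from the check-digit position (so the 1st, 3rd, 5th, ... of the partial from the right).
  doubled (with −9 where >9): 5 5 7 9 2 9 5 → sum 42
  kept as-is: 5 0 8 7 9 2 7 → sum 38
Total = 42 + 38 = 80.
Check digit = (10 − (80 mod 10)) mod 10 = 0.

0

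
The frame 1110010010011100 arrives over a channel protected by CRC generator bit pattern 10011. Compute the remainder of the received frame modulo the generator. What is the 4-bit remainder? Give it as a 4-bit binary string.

0110

Modulo-2 division of 1110010010011100 by 10011:
  pos 0: 11100 XOR 10011 = 01111
  pos 1: 11111 XOR 10011 = 01100
  pos 2: 11000 XOR 10011 = 01011
  pos 3: 10110 XOR 10011 = 00101
  pos 5: 10110 XOR 10011 = 00101
  pos 7: 10101 XOR 10011 = 00110
  pos 9: 11011 XOR 10011 = 01000
  pos 10: 10000 XOR 10011 = 00011
Remainder = 0110 (nonzero — an error is detected).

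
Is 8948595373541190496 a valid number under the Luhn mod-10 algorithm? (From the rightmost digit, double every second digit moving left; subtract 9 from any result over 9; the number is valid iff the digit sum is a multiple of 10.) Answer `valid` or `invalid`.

valid

From the right, keep odd positions and double even positions (subtract 9 from any doubled value over 9):
  doubled (positions 2,4,...): 9 0 2 8 6 6 9 7 9 → sum 56
  kept (positions 1,3,...): 6 4 9 1 5 7 5 5 4 8 → sum 54
Total = 110.
110 mod 10 = 0, so the number is valid.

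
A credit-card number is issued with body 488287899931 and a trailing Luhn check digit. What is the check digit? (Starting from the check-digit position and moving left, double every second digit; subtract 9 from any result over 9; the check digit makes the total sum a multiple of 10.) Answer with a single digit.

4

Partial digits right→left: 1 3 9 9 9 8 7 8 2 8 8 4
Double every second digit counting from the check-digit position (so the 1st, 3rd, 5th, ... of the partial from the right).
  doubled (with −9 where >9): 2 9 9 5 4 7 → sum 36
  kept as-is: 3 9 8 8 8 4 → sum 40
Total = 36 + 40 = 76.
Check digit = (10 − (76 mod 10)) mod 10 = 4.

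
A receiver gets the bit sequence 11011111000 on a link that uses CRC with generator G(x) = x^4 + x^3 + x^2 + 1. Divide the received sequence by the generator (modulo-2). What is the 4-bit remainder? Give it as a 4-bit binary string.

0001

Modulo-2 division of 11011111000 by 11101:
  pos 0: 11011 XOR 11101 = 00110
  pos 2: 11011 XOR 11101 = 00110
  pos 4: 11010 XOR 11101 = 00111
  pos 6: 11100 XOR 11101 = 00001
Remainder = 0001 (nonzero — an error is detected).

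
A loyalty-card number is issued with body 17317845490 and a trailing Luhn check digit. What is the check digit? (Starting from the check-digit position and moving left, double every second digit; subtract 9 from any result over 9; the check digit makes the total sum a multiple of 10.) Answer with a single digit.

1

Partial digits right→left: 0 9 4 5 4 8 7 1 3 7 1
Double every second digit counting from the check-digit position (so the 1st, 3rd, 5th, ... of the partial from the right).
  doubled (with −9 where >9): 0 8 8 5 6 2 → sum 29
  kept as-is: 9 5 8 1 7 → sum 30
Total = 29 + 30 = 59.
Check digit = (10 − (59 mod 10)) mod 10 = 1.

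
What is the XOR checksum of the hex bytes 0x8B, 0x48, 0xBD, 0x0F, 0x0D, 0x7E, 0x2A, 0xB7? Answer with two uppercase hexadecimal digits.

9F

XOR the bytes together:
  start with 0x8B
  0x8B ⊕ 0x48 = 0xC3
  0xC3 ⊕ 0xBD = 0x7E
  0x7E ⊕ 0x0F = 0x71
  0x71 ⊕ 0x0D = 0x7C
  0x7C ⊕ 0x7E = 0x02
  0x02 ⊕ 0x2A = 0x28
  0x28 ⊕ 0xB7 = 0x9F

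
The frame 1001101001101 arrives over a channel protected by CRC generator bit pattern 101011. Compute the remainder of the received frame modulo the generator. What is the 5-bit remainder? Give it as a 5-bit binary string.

Modulo-2 division of 1001101001101 by 101011:
  pos 0: 100110 XOR 101011 = 001101
  pos 2: 110110 XOR 101011 = 011101
  pos 3: 111010 XOR 101011 = 010001
  pos 4: 100011 XOR 101011 = 001000
  pos 6: 100010 XOR 101011 = 001001
Remainder = 10011 (nonzero — an error is detected).

10011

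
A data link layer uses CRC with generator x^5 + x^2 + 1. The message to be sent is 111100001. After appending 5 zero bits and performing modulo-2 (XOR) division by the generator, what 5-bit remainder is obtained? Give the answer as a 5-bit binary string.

00001

Append 5 zeros: 11110000100000. Divide by 100101 (XOR where the leading bit is 1):
  pos 0: 111100 XOR 100101 = 011001
  pos 1: 110010 XOR 100101 = 010111
  pos 2: 101110 XOR 100101 = 001011
  pos 4: 101110 XOR 100101 = 001011
  pos 6: 101100 XOR 100101 = 001001
  pos 8: 100100 XOR 100101 = 000001
Remainder (last 5 bits) = 00001. This is the CRC / FCS.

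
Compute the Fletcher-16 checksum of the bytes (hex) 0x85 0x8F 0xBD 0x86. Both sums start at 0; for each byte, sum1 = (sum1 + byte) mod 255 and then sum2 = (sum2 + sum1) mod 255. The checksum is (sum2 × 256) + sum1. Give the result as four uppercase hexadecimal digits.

C659

Running sums (mod 255):
  after byte 0 (0x85): sum1=133, sum2=133
  after byte 1 (0x8F): sum1=21, sum2=154
  after byte 2 (0xBD): sum1=210, sum2=109
  after byte 3 (0x86): sum1=89, sum2=198
Checksum = sum2·256 + sum1 = 198·256 + 89 = 50777 = 0xC659.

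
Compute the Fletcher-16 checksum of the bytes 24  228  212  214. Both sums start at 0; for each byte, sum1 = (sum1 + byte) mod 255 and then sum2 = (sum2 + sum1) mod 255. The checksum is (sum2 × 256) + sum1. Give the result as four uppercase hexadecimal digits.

8FA8

Running sums (mod 255):
  after byte 0 (24): sum1=24, sum2=24
  after byte 1 (228): sum1=252, sum2=21
  after byte 2 (212): sum1=209, sum2=230
  after byte 3 (214): sum1=168, sum2=143
Checksum = sum2·256 + sum1 = 143·256 + 168 = 36776 = 0x8FA8.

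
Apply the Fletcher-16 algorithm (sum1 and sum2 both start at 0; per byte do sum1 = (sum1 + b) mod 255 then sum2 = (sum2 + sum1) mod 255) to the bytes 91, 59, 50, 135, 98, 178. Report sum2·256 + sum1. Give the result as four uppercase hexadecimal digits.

Running sums (mod 255):
  after byte 0 (91): sum1=91, sum2=91
  after byte 1 (59): sum1=150, sum2=241
  after byte 2 (50): sum1=200, sum2=186
  after byte 3 (135): sum1=80, sum2=11
  after byte 4 (98): sum1=178, sum2=189
  after byte 5 (178): sum1=101, sum2=35
Checksum = sum2·256 + sum1 = 35·256 + 101 = 9061 = 0x2365.

2365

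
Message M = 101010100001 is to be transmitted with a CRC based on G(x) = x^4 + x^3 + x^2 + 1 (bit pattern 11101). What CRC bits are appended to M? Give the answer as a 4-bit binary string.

Append 4 zeros: 1010101000010000. Divide by 11101 (XOR where the leading bit is 1):
  pos 0: 10101 XOR 11101 = 01000
  pos 1: 10000 XOR 11101 = 01101
  pos 2: 11011 XOR 11101 = 00110
  pos 4: 11000 XOR 11101 = 00101
  pos 6: 10100 XOR 11101 = 01001
  pos 7: 10011 XOR 11101 = 01110
  pos 8: 11100 XOR 11101 = 00001
Remainder (last 4 bits) = 1000. This is the CRC / FCS.

1000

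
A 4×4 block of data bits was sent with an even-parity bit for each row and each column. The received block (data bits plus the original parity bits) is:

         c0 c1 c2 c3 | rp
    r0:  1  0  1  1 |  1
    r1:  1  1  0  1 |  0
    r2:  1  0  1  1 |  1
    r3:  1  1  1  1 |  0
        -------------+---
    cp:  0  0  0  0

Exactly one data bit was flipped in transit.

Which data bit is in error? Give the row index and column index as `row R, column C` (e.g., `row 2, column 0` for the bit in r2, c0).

Recompute each row's even parity and compare to rp:
  r0: data parity 1, sent rp 1 → ok
  r1: data parity 1, sent rp 0 → mismatch
  r2: data parity 1, sent rp 1 → ok
  r3: data parity 0, sent rp 0 → ok
Recompute each column's even parity and compare to cp:
  c0: data parity 0, sent cp 0 → ok
  c1: data parity 0, sent cp 0 → ok
  c2: data parity 1, sent cp 0 → mismatch
  c3: data parity 0, sent cp 0 → ok
Exactly one row (r1) and one column (c2) fail → the flipped bit is at their intersection.

row 1, column 2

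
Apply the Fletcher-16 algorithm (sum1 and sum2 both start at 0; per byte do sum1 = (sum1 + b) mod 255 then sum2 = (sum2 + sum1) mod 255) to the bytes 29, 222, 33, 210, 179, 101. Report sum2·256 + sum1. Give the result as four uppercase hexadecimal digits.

Running sums (mod 255):
  after byte 0 (29): sum1=29, sum2=29
  after byte 1 (222): sum1=251, sum2=25
  after byte 2 (33): sum1=29, sum2=54
  after byte 3 (210): sum1=239, sum2=38
  after byte 4 (179): sum1=163, sum2=201
  after byte 5 (101): sum1=9, sum2=210
Checksum = sum2·256 + sum1 = 210·256 + 9 = 53769 = 0xD209.

D209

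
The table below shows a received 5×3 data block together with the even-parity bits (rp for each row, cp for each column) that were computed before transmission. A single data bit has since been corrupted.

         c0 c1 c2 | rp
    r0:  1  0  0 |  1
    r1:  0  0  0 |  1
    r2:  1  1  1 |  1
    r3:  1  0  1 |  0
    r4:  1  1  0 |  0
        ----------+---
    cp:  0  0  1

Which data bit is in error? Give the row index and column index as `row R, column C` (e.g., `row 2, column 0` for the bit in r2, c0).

Recompute each row's even parity and compare to rp:
  r0: data parity 1, sent rp 1 → ok
  r1: data parity 0, sent rp 1 → mismatch
  r2: data parity 1, sent rp 1 → ok
  r3: data parity 0, sent rp 0 → ok
  r4: data parity 0, sent rp 0 → ok
Recompute each column's even parity and compare to cp:
  c0: data parity 0, sent cp 0 → ok
  c1: data parity 0, sent cp 0 → ok
  c2: data parity 0, sent cp 1 → mismatch
Exactly one row (r1) and one column (c2) fail → the flipped bit is at their intersection.

row 1, column 2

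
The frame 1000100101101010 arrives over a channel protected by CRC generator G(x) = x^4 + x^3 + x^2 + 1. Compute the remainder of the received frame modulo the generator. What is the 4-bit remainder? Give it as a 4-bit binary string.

1110

Modulo-2 division of 1000100101101010 by 11101:
  pos 0: 10001 XOR 11101 = 01100
  pos 1: 11000 XOR 11101 = 00101
  pos 3: 10101 XOR 11101 = 01000
  pos 4: 10000 XOR 11101 = 01101
  pos 5: 11011 XOR 11101 = 00110
  pos 7: 11010 XOR 11101 = 00111
  pos 9: 11110 XOR 11101 = 00011
Remainder = 1110 (nonzero — an error is detected).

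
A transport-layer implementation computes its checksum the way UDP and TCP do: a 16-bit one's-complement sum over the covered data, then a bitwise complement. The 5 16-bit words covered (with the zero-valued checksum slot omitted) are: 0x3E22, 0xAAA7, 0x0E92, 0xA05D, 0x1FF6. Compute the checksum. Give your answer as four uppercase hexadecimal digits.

4850

One's-complement addition (fold any carry out of bit 15 back into bit 0):
  0x3E22 + 0xAAA7 = 0x0E8C9
  0xE8C9 + 0x0E92 = 0x0F75B
  0xF75B + 0xA05D = 0x197B8 → wrap carry → 0x97B9
  0x97B9 + 0x1FF6 = 0x0B7AF
One's-complement sum = 0xB7AF.
Checksum = ~0xB7AF & 0xFFFF = 0x4850.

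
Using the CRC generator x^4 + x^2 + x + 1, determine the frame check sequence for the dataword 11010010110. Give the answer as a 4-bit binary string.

Append 4 zeros: 110100101100000. Divide by 10111 (XOR where the leading bit is 1):
  pos 0: 11010 XOR 10111 = 01101
  pos 1: 11010 XOR 10111 = 01101
  pos 2: 11011 XOR 10111 = 01100
  pos 3: 11000 XOR 10111 = 01111
  pos 4: 11111 XOR 10111 = 01000
  pos 5: 10001 XOR 10111 = 00110
  pos 7: 11000 XOR 10111 = 01111
  pos 8: 11110 XOR 10111 = 01001
  pos 9: 10010 XOR 10111 = 00101
Remainder (last 4 bits) = 1010. This is the CRC / FCS.

1010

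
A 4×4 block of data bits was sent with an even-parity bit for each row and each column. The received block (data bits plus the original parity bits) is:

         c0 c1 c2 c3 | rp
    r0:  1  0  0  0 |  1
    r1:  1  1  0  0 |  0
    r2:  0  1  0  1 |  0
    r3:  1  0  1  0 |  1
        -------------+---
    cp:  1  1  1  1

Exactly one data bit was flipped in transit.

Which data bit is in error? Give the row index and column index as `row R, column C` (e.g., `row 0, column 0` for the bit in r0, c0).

row 3, column 1

Recompute each row's even parity and compare to rp:
  r0: data parity 1, sent rp 1 → ok
  r1: data parity 0, sent rp 0 → ok
  r2: data parity 0, sent rp 0 → ok
  r3: data parity 0, sent rp 1 → mismatch
Recompute each column's even parity and compare to cp:
  c0: data parity 1, sent cp 1 → ok
  c1: data parity 0, sent cp 1 → mismatch
  c2: data parity 1, sent cp 1 → ok
  c3: data parity 1, sent cp 1 → ok
Exactly one row (r3) and one column (c1) fail → the flipped bit is at their intersection.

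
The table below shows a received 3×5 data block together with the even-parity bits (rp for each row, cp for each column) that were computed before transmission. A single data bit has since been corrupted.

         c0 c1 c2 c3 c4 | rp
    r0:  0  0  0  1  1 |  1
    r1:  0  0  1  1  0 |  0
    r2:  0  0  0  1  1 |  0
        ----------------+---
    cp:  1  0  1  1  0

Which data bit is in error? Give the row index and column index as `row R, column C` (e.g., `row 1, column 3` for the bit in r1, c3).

row 0, column 0

Recompute each row's even parity and compare to rp:
  r0: data parity 0, sent rp 1 → mismatch
  r1: data parity 0, sent rp 0 → ok
  r2: data parity 0, sent rp 0 → ok
Recompute each column's even parity and compare to cp:
  c0: data parity 0, sent cp 1 → mismatch
  c1: data parity 0, sent cp 0 → ok
  c2: data parity 1, sent cp 1 → ok
  c3: data parity 1, sent cp 1 → ok
  c4: data parity 0, sent cp 0 → ok
Exactly one row (r0) and one column (c0) fail → the flipped bit is at their intersection.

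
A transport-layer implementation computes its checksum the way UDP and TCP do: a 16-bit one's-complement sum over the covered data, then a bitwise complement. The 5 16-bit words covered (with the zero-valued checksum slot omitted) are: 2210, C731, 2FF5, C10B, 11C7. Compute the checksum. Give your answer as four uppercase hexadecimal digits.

13F6

One's-complement addition (fold any carry out of bit 15 back into bit 0):
  0x2210 + 0xC731 = 0x0E941
  0xE941 + 0x2FF5 = 0x11936 → wrap carry → 0x1937
  0x1937 + 0xC10B = 0x0DA42
  0xDA42 + 0x11C7 = 0x0EC09
One's-complement sum = 0xEC09.
Checksum = ~0xEC09 & 0xFFFF = 0x13F6.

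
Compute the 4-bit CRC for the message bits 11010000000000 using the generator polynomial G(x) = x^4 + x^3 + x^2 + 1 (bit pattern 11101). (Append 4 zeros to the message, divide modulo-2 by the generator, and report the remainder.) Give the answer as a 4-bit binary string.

Append 4 zeros: 110100000000000000. Divide by 11101 (XOR where the leading bit is 1):
  pos 0: 11010 XOR 11101 = 00111
  pos 2: 11100 XOR 11101 = 00001
  pos 6: 10000 XOR 11101 = 01101
  pos 7: 11010 XOR 11101 = 00111
  pos 9: 11100 XOR 11101 = 00001
  pos 13: 10000 XOR 11101 = 01101
Remainder (last 4 bits) = 1101. This is the CRC / FCS.

1101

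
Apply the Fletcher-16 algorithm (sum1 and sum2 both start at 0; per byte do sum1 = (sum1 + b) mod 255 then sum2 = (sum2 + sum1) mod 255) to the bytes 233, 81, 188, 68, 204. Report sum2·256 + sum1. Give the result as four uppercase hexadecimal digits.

Running sums (mod 255):
  after byte 0 (233): sum1=233, sum2=233
  after byte 1 (81): sum1=59, sum2=37
  after byte 2 (188): sum1=247, sum2=29
  after byte 3 (68): sum1=60, sum2=89
  after byte 4 (204): sum1=9, sum2=98
Checksum = sum2·256 + sum1 = 98·256 + 9 = 25097 = 0x6209.

6209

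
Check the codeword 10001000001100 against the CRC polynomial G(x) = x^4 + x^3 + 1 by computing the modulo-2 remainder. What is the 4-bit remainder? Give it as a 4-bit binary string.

1111

Modulo-2 division of 10001000001100 by 11001:
  pos 0: 10001 XOR 11001 = 01000
  pos 1: 10000 XOR 11001 = 01001
  pos 2: 10010 XOR 11001 = 01011
  pos 3: 10110 XOR 11001 = 01111
  pos 4: 11110 XOR 11001 = 00111
  pos 6: 11101 XOR 11001 = 00100
  pos 8: 10010 XOR 11001 = 01011
  pos 9: 10110 XOR 11001 = 01111
Remainder = 1111 (nonzero — an error is detected).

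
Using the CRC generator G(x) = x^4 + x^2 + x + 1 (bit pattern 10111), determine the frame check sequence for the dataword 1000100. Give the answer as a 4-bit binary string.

0011

Append 4 zeros: 10001000000. Divide by 10111 (XOR where the leading bit is 1):
  pos 0: 10001 XOR 10111 = 00110
  pos 2: 11000 XOR 10111 = 01111
  pos 3: 11110 XOR 10111 = 01001
  pos 4: 10010 XOR 10111 = 00101
  pos 6: 10100 XOR 10111 = 00011
Remainder (last 4 bits) = 0011. This is the CRC / FCS.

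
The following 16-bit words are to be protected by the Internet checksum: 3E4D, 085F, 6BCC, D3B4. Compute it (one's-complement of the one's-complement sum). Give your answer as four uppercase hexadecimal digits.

79D2

One's-complement addition (fold any carry out of bit 15 back into bit 0):
  0x3E4D + 0x085F = 0x046AC
  0x46AC + 0x6BCC = 0x0B278
  0xB278 + 0xD3B4 = 0x1862C → wrap carry → 0x862D
One's-complement sum = 0x862D.
Checksum = ~0x862D & 0xFFFF = 0x79D2.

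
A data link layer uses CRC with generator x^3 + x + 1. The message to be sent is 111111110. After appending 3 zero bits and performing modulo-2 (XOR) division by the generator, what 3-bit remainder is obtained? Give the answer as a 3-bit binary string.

110

Append 3 zeros: 111111110000. Divide by 1011 (XOR where the leading bit is 1):
  pos 0: 1111 XOR 1011 = 0100
  pos 1: 1001 XOR 1011 = 0010
  pos 3: 1011 XOR 1011 = 0000
  pos 7: 1000 XOR 1011 = 0011
Remainder (last 3 bits) = 110. This is the CRC / FCS.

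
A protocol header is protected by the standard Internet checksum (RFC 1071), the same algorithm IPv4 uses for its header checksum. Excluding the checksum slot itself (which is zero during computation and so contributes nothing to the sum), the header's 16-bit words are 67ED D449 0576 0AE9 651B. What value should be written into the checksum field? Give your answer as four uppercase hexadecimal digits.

One's-complement addition (fold any carry out of bit 15 back into bit 0):
  0x67ED + 0xD449 = 0x13C36 → wrap carry → 0x3C37
  0x3C37 + 0x0576 = 0x041AD
  0x41AD + 0x0AE9 = 0x04C96
  0x4C96 + 0x651B = 0x0B1B1
One's-complement sum = 0xB1B1.
Checksum = ~0xB1B1 & 0xFFFF = 0x4E4E.

4E4E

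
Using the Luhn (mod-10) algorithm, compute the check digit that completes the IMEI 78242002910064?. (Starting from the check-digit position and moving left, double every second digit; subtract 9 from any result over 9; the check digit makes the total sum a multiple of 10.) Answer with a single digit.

5

Partial digits right→left: 4 6 0 0 1 9 2 0 0 2 4 2 8 7
Double every second digit counting from the check-digit position (so the 1st, 3rd, 5th, ... of the partial from the right).
  doubled (with −9 where >9): 8 0 2 4 0 8 7 → sum 29
  kept as-is: 6 0 9 0 2 2 7 → sum 26
Total = 29 + 26 = 55.
Check digit = (10 − (55 mod 10)) mod 10 = 5.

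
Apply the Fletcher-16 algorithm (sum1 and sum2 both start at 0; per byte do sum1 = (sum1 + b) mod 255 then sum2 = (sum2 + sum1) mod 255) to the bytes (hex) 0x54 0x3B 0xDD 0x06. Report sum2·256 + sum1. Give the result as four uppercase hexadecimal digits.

C473

Running sums (mod 255):
  after byte 0 (0x54): sum1=84, sum2=84
  after byte 1 (0x3B): sum1=143, sum2=227
  after byte 2 (0xDD): sum1=109, sum2=81
  after byte 3 (0x06): sum1=115, sum2=196
Checksum = sum2·256 + sum1 = 196·256 + 115 = 50291 = 0xC473.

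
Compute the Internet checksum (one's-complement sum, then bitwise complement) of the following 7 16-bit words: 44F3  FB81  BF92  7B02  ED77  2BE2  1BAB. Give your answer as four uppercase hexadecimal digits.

One's-complement addition (fold any carry out of bit 15 back into bit 0):
  0x44F3 + 0xFB81 = 0x14074 → wrap carry → 0x4075
  0x4075 + 0xBF92 = 0x10007 → wrap carry → 0x0008
  0x0008 + 0x7B02 = 0x07B0A
  0x7B0A + 0xED77 = 0x16881 → wrap carry → 0x6882
  0x6882 + 0x2BE2 = 0x09464
  0x9464 + 0x1BAB = 0x0B00F
One's-complement sum = 0xB00F.
Checksum = ~0xB00F & 0xFFFF = 0x4FF0.

4FF0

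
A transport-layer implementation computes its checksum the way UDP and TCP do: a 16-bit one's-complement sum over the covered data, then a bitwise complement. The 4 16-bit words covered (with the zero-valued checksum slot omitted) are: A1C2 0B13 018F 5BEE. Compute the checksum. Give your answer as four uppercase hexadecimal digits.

One's-complement addition (fold any carry out of bit 15 back into bit 0):
  0xA1C2 + 0x0B13 = 0x0ACD5
  0xACD5 + 0x018F = 0x0AE64
  0xAE64 + 0x5BEE = 0x10A52 → wrap carry → 0x0A53
One's-complement sum = 0x0A53.
Checksum = ~0x0A53 & 0xFFFF = 0xF5AC.

F5AC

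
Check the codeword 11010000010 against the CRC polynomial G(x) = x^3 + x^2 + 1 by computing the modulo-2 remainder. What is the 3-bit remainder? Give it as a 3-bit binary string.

010

Modulo-2 division of 11010000010 by 1101:
  pos 0: 1101 XOR 1101 = 0000
Remainder = 010 (nonzero — an error is detected).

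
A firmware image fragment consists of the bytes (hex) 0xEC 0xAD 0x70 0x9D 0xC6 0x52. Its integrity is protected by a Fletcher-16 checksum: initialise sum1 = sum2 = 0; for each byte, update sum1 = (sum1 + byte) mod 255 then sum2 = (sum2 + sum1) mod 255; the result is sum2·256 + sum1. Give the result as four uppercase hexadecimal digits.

6CC1

Running sums (mod 255):
  after byte 0 (0xEC): sum1=236, sum2=236
  after byte 1 (0xAD): sum1=154, sum2=135
  after byte 2 (0x70): sum1=11, sum2=146
  after byte 3 (0x9D): sum1=168, sum2=59
  after byte 4 (0xC6): sum1=111, sum2=170
  after byte 5 (0x52): sum1=193, sum2=108
Checksum = sum2·256 + sum1 = 108·256 + 193 = 27841 = 0x6CC1.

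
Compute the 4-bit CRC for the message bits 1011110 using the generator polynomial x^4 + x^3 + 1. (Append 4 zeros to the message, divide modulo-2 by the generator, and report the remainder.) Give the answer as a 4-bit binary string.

Append 4 zeros: 10111100000. Divide by 11001 (XOR where the leading bit is 1):
  pos 0: 10111 XOR 11001 = 01110
  pos 1: 11101 XOR 11001 = 00100
  pos 3: 10000 XOR 11001 = 01001
  pos 4: 10010 XOR 11001 = 01011
  pos 5: 10110 XOR 11001 = 01111
  pos 6: 11110 XOR 11001 = 00111
Remainder (last 4 bits) = 0111. This is the CRC / FCS.

0111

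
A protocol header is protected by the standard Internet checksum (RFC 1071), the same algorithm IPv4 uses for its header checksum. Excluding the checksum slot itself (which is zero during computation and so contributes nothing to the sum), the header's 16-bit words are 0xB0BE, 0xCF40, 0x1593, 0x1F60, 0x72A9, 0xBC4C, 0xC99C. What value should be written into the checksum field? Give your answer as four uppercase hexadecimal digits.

527A

One's-complement addition (fold any carry out of bit 15 back into bit 0):
  0xB0BE + 0xCF40 = 0x17FFE → wrap carry → 0x7FFF
  0x7FFF + 0x1593 = 0x09592
  0x9592 + 0x1F60 = 0x0B4F2
  0xB4F2 + 0x72A9 = 0x1279B → wrap carry → 0x279C
  0x279C + 0xBC4C = 0x0E3E8
  0xE3E8 + 0xC99C = 0x1AD84 → wrap carry → 0xAD85
One's-complement sum = 0xAD85.
Checksum = ~0xAD85 & 0xFFFF = 0x527A.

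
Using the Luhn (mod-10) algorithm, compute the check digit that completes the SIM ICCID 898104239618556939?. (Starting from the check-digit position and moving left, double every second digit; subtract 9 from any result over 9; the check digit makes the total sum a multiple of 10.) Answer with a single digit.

Partial digits right→left: 9 3 9 6 5 5 8 1 6 9 3 2 4 0 1 8 9 8
Double every second digit counting from the check-digit position (so the 1st, 3rd, 5th, ... of the partial from the right).
  doubled (with −9 where >9): 9 9 1 7 3 6 8 2 9 → sum 54
  kept as-is: 3 6 5 1 9 2 0 8 8 → sum 42
Total = 54 + 42 = 96.
Check digit = (10 − (96 mod 10)) mod 10 = 4.

4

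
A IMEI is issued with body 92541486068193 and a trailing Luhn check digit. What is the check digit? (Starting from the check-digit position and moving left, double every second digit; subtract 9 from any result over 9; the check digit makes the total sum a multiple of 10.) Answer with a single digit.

6

Partial digits right→left: 3 9 1 8 6 0 6 8 4 1 4 5 2 9
Double every second digit counting from the check-digit position (so the 1st, 3rd, 5th, ... of the partial from the right).
  doubled (with −9 where >9): 6 2 3 3 8 8 4 → sum 34
  kept as-is: 9 8 0 8 1 5 9 → sum 40
Total = 34 + 40 = 74.
Check digit = (10 − (74 mod 10)) mod 10 = 6.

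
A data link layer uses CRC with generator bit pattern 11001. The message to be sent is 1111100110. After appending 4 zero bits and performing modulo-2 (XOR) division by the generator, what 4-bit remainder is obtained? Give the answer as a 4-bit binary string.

0011

Append 4 zeros: 11111001100000. Divide by 11001 (XOR where the leading bit is 1):
  pos 0: 11111 XOR 11001 = 00110
  pos 2: 11000 XOR 11001 = 00001
  pos 6: 11100 XOR 11001 = 00101
  pos 8: 10100 XOR 11001 = 01101
  pos 9: 11010 XOR 11001 = 00011
Remainder (last 4 bits) = 0011. This is the CRC / FCS.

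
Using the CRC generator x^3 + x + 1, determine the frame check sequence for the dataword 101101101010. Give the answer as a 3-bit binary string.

101

Append 3 zeros: 101101101010000. Divide by 1011 (XOR where the leading bit is 1):
  pos 0: 1011 XOR 1011 = 0000
  pos 5: 1101 XOR 1011 = 0110
  pos 6: 1100 XOR 1011 = 0111
  pos 7: 1111 XOR 1011 = 0100
  pos 8: 1000 XOR 1011 = 0011
  pos 10: 1100 XOR 1011 = 0111
  pos 11: 1110 XOR 1011 = 0101
Remainder (last 3 bits) = 101. This is the CRC / FCS.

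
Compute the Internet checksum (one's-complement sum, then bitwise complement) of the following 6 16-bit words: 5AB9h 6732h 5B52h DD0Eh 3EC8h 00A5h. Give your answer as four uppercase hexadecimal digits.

C645

One's-complement addition (fold any carry out of bit 15 back into bit 0):
  0x5AB9 + 0x6732 = 0x0C1EB
  0xC1EB + 0x5B52 = 0x11D3D → wrap carry → 0x1D3E
  0x1D3E + 0xDD0E = 0x0FA4C
  0xFA4C + 0x3EC8 = 0x13914 → wrap carry → 0x3915
  0x3915 + 0x00A5 = 0x039BA
One's-complement sum = 0x39BA.
Checksum = ~0x39BA & 0xFFFF = 0xC645.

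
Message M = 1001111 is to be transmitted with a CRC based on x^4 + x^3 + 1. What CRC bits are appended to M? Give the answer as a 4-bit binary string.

0000

Append 4 zeros: 10011110000. Divide by 11001 (XOR where the leading bit is 1):
  pos 0: 10011 XOR 11001 = 01010
  pos 1: 10101 XOR 11001 = 01100
  pos 2: 11001 XOR 11001 = 00000
Remainder (last 4 bits) = 0000. This is the CRC / FCS.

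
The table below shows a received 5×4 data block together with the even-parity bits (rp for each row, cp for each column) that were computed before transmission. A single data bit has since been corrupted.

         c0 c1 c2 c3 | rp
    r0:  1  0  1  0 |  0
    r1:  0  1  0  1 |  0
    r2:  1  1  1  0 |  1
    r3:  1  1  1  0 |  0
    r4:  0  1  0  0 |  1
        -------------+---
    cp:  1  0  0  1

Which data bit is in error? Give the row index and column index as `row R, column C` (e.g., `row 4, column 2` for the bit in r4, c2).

Recompute each row's even parity and compare to rp:
  r0: data parity 0, sent rp 0 → ok
  r1: data parity 0, sent rp 0 → ok
  r2: data parity 1, sent rp 1 → ok
  r3: data parity 1, sent rp 0 → mismatch
  r4: data parity 1, sent rp 1 → ok
Recompute each column's even parity and compare to cp:
  c0: data parity 1, sent cp 1 → ok
  c1: data parity 0, sent cp 0 → ok
  c2: data parity 1, sent cp 0 → mismatch
  c3: data parity 1, sent cp 1 → ok
Exactly one row (r3) and one column (c2) fail → the flipped bit is at their intersection.

row 3, column 2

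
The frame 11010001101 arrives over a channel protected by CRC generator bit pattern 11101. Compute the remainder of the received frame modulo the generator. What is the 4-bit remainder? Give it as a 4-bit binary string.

0000

Modulo-2 division of 11010001101 by 11101:
  pos 0: 11010 XOR 11101 = 00111
  pos 2: 11100 XOR 11101 = 00001
  pos 6: 11101 XOR 11101 = 00000
Remainder = 0000 (zero — the frame passes the CRC check).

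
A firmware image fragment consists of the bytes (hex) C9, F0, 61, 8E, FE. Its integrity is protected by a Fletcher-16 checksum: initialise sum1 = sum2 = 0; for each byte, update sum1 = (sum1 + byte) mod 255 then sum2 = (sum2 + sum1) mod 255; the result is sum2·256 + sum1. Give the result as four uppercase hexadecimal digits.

F4A9

Running sums (mod 255):
  after byte 0 (C9): sum1=201, sum2=201
  after byte 1 (F0): sum1=186, sum2=132
  after byte 2 (61): sum1=28, sum2=160
  after byte 3 (8E): sum1=170, sum2=75
  after byte 4 (FE): sum1=169, sum2=244
Checksum = sum2·256 + sum1 = 244·256 + 169 = 62633 = 0xF4A9.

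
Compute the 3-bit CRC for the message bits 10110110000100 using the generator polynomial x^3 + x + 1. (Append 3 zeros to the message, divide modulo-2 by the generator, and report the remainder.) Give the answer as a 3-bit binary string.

Append 3 zeros: 10110110000100000. Divide by 1011 (XOR where the leading bit is 1):
  pos 0: 1011 XOR 1011 = 0000
  pos 5: 1100 XOR 1011 = 0111
  pos 6: 1110 XOR 1011 = 0101
  pos 7: 1010 XOR 1011 = 0001
  pos 10: 1100 XOR 1011 = 0111
  pos 11: 1110 XOR 1011 = 0101
  pos 12: 1010 XOR 1011 = 0001
Remainder (last 3 bits) = 010. This is the CRC / FCS.

010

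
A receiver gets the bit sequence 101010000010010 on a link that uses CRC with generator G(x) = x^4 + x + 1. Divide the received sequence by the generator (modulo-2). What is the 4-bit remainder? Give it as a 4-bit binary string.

Modulo-2 division of 101010000010010 by 10011:
  pos 0: 10101 XOR 10011 = 00110
  pos 2: 11000 XOR 10011 = 01011
  pos 3: 10110 XOR 10011 = 00101
  pos 5: 10100 XOR 10011 = 00111
  pos 7: 11110 XOR 10011 = 01101
  pos 8: 11010 XOR 10011 = 01001
  pos 9: 10011 XOR 10011 = 00000
Remainder = 0000 (zero — the frame passes the CRC check).

0000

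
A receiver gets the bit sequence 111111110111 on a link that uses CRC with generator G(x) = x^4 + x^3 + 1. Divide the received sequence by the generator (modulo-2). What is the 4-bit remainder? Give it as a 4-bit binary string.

Modulo-2 division of 111111110111 by 11001:
  pos 0: 11111 XOR 11001 = 00110
  pos 2: 11011 XOR 11001 = 00010
  pos 5: 10101 XOR 11001 = 01100
  pos 6: 11001 XOR 11001 = 00000
Remainder = 0001 (nonzero — an error is detected).

0001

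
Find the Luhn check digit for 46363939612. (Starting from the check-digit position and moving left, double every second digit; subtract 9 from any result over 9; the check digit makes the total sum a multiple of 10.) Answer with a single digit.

6

Partial digits right→left: 2 1 6 9 3 9 3 6 3 6 4
Double every second digit counting from the check-digit position (so the 1st, 3rd, 5th, ... of the partial from the right).
  doubled (with −9 where >9): 4 3 6 6 6 8 → sum 33
  kept as-is: 1 9 9 6 6 → sum 31
Total = 33 + 31 = 64.
Check digit = (10 − (64 mod 10)) mod 10 = 6.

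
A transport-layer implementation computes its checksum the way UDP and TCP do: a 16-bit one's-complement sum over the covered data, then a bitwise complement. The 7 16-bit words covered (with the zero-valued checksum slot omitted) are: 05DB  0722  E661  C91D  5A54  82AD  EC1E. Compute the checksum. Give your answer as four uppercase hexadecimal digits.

7A62

One's-complement addition (fold any carry out of bit 15 back into bit 0):
  0x05DB + 0x0722 = 0x00CFD
  0x0CFD + 0xE661 = 0x0F35E
  0xF35E + 0xC91D = 0x1BC7B → wrap carry → 0xBC7C
  0xBC7C + 0x5A54 = 0x116D0 → wrap carry → 0x16D1
  0x16D1 + 0x82AD = 0x0997E
  0x997E + 0xEC1E = 0x1859C → wrap carry → 0x859D
One's-complement sum = 0x859D.
Checksum = ~0x859D & 0xFFFF = 0x7A62.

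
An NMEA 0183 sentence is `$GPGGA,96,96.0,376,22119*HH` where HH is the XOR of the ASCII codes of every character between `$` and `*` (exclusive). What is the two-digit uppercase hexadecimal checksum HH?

43

XOR the ASCII codes of the payload characters:
  'G' = 0x47 → acc = 0x47
  'P' = 0x50 → acc = 0x17
  'G' = 0x47 → acc = 0x50
  'G' = 0x47 → acc = 0x17
  'A' = 0x41 → acc = 0x56
  ',' = 0x2C → acc = 0x7A
  '9' = 0x39 → acc = 0x43
  '6' = 0x36 → acc = 0x75
  ',' = 0x2C → acc = 0x59
  '9' = 0x39 → acc = 0x60
  '6' = 0x36 → acc = 0x56
  '.' = 0x2E → acc = 0x78
  '0' = 0x30 → acc = 0x48
  ',' = 0x2C → acc = 0x64
  '3' = 0x33 → acc = 0x57
  '7' = 0x37 → acc = 0x60
  '6' = 0x36 → acc = 0x56
  ',' = 0x2C → acc = 0x7A
  '2' = 0x32 → acc = 0x48
  '2' = 0x32 → acc = 0x7A
  '1' = 0x31 → acc = 0x4B
  '1' = 0x31 → acc = 0x7A
  '9' = 0x39 → acc = 0x43
Checksum = 0x43.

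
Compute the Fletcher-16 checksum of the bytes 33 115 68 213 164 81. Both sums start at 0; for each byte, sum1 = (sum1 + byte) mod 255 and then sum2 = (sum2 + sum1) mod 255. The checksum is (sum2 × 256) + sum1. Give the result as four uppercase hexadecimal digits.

35A4

Running sums (mod 255):
  after byte 0 (33): sum1=33, sum2=33
  after byte 1 (115): sum1=148, sum2=181
  after byte 2 (68): sum1=216, sum2=142
  after byte 3 (213): sum1=174, sum2=61
  after byte 4 (164): sum1=83, sum2=144
  after byte 5 (81): sum1=164, sum2=53
Checksum = sum2·256 + sum1 = 53·256 + 164 = 13732 = 0x35A4.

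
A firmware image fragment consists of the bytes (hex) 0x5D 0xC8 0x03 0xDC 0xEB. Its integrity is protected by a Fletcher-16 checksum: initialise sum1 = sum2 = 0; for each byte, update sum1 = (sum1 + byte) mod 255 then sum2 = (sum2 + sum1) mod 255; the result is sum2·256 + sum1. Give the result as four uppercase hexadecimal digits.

Running sums (mod 255):
  after byte 0 (0x5D): sum1=93, sum2=93
  after byte 1 (0xC8): sum1=38, sum2=131
  after byte 2 (0x03): sum1=41, sum2=172
  after byte 3 (0xDC): sum1=6, sum2=178
  after byte 4 (0xEB): sum1=241, sum2=164
Checksum = sum2·256 + sum1 = 164·256 + 241 = 42225 = 0xA4F1.

A4F1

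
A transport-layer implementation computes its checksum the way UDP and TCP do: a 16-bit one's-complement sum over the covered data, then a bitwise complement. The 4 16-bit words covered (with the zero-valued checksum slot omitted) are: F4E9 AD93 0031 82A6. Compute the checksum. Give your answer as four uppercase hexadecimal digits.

DAAA

One's-complement addition (fold any carry out of bit 15 back into bit 0):
  0xF4E9 + 0xAD93 = 0x1A27C → wrap carry → 0xA27D
  0xA27D + 0x0031 = 0x0A2AE
  0xA2AE + 0x82A6 = 0x12554 → wrap carry → 0x2555
One's-complement sum = 0x2555.
Checksum = ~0x2555 & 0xFFFF = 0xDAAA.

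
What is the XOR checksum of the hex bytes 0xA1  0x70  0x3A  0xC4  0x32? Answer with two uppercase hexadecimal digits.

1D

XOR the bytes together:
  start with 0xA1
  0xA1 ⊕ 0x70 = 0xD1
  0xD1 ⊕ 0x3A = 0xEB
  0xEB ⊕ 0xC4 = 0x2F
  0x2F ⊕ 0x32 = 0x1D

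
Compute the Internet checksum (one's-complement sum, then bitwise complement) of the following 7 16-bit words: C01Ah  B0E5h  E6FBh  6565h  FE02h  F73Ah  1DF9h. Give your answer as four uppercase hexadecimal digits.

One's-complement addition (fold any carry out of bit 15 back into bit 0):
  0xC01A + 0xB0E5 = 0x170FF → wrap carry → 0x7100
  0x7100 + 0xE6FB = 0x157FB → wrap carry → 0x57FC
  0x57FC + 0x6565 = 0x0BD61
  0xBD61 + 0xFE02 = 0x1BB63 → wrap carry → 0xBB64
  0xBB64 + 0xF73A = 0x1B29E → wrap carry → 0xB29F
  0xB29F + 0x1DF9 = 0x0D098
One's-complement sum = 0xD098.
Checksum = ~0xD098 & 0xFFFF = 0x2F67.

2F67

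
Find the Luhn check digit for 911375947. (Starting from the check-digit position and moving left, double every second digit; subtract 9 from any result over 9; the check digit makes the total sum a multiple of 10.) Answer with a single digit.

Partial digits right→left: 7 4 9 5 7 3 1 1 9
Double every second digit counting from the check-digit position (so the 1st, 3rd, 5th, ... of the partial from the right).
  doubled (with −9 where >9): 5 9 5 2 9 → sum 30
  kept as-is: 4 5 3 1 → sum 13
Total = 30 + 13 = 43.
Check digit = (10 − (43 mod 10)) mod 10 = 7.

7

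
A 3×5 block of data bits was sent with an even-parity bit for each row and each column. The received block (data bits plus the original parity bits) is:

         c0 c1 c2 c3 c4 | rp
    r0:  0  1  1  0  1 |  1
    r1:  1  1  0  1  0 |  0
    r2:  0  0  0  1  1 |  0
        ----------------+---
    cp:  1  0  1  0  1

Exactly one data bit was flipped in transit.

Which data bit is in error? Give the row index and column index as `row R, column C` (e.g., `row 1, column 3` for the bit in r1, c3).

Recompute each row's even parity and compare to rp:
  r0: data parity 1, sent rp 1 → ok
  r1: data parity 1, sent rp 0 → mismatch
  r2: data parity 0, sent rp 0 → ok
Recompute each column's even parity and compare to cp:
  c0: data parity 1, sent cp 1 → ok
  c1: data parity 0, sent cp 0 → ok
  c2: data parity 1, sent cp 1 → ok
  c3: data parity 0, sent cp 0 → ok
  c4: data parity 0, sent cp 1 → mismatch
Exactly one row (r1) and one column (c4) fail → the flipped bit is at their intersection.

row 1, column 4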